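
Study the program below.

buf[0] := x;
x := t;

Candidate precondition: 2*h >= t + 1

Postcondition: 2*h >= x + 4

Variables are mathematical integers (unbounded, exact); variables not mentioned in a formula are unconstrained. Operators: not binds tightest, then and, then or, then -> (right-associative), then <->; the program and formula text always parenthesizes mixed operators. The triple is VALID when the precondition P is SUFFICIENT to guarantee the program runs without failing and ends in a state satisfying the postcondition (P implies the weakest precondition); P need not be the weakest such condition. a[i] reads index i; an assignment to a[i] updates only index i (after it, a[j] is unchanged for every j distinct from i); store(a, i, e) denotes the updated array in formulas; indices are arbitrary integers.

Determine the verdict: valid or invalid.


Working backward. After the program, 2*h >= x + 4 must hold.
Before x := t: 2*h >= t + 4
Before buf[0] := x: 2*h >= t + 4
The weakest precondition is 2*h >= t + 4.
Check whether 2*h >= t + 1 implies it.
Countermodel: at the initial state h = 1, t = 1, the precondition holds but the weakest precondition fails.
Answer: invalid


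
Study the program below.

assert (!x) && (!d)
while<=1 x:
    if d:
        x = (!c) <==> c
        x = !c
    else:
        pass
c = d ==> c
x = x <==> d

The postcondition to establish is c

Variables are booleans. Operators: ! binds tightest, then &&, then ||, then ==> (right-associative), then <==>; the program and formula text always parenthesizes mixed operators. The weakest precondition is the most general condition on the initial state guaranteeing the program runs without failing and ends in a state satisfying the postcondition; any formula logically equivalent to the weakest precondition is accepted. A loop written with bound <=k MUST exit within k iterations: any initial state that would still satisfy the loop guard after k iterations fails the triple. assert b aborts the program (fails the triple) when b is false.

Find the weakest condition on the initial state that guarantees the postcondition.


Working backward. After the program, c must hold.
Before x := x <==> d: c
Before c := d ==> c: d ==> c
Before the loop (bound <=1), unroll the exhaustion recursion (WP_0 = exit-now case; WP_j = one more guarded iteration, up to j = 1):
  WP_0: (!x) && (d ==> c)
  WP_1: (x ==> ((d ==> (c && (d ==> c))) && ((!d) ==> ((!x) && (d ==> c))))) && ((!x) ==> (d ==> c))
So before the loop: (x ==> ((d ==> (c && (d ==> c))) && ((!d) ==> ((!x) && (d ==> c))))) && ((!x) ==> (d ==> c))
Before assert (!x) && (!d): (!x) && (!d) && (x ==> ((d ==> (c && (d ==> c))) && ((!d) ==> ((!x) && (d ==> c))))) && ((!x) ==> (d ==> c))
Answer: WP = (!x) && (!d) && (x ==> ((d ==> (c && (d ==> c))) && ((!d) ==> ((!x) && (d ==> c))))) && ((!x) ==> (d ==> c))


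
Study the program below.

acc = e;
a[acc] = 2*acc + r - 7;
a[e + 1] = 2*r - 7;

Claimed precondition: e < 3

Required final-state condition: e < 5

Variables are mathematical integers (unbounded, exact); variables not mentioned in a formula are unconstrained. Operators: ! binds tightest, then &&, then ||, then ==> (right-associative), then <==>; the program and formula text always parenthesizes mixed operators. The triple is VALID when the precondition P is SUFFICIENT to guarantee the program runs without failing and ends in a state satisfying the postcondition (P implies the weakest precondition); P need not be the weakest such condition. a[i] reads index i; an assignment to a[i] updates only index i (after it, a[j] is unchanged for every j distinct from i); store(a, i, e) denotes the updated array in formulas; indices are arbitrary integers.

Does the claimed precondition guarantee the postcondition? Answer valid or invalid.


Working backward. After the program, e < 5 must hold.
Before a[e + 1] := 2*r - 7: e < 5
Before a[acc] := 2*acc + r - 7: e < 5
Before acc := e: e < 5
The weakest precondition is e < 5.
Check whether e < 3 implies it.
Every state satisfying the precondition satisfies the weakest precondition: the implication holds.
Answer: valid


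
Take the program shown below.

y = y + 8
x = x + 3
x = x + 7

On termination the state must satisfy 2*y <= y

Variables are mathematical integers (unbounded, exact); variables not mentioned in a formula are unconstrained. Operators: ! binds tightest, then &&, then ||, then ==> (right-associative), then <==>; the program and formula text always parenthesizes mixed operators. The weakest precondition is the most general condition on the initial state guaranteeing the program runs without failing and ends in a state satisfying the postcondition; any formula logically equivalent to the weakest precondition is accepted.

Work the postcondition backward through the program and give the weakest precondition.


Working backward. After the program, the postcondition 2*y <= y must hold; in canonical form it is y <= 0.
Before x := x + 7: y <= 0
Before x := x + 3: y <= 0
Before y := y + 8: y <= -8
Answer: WP = y <= -8


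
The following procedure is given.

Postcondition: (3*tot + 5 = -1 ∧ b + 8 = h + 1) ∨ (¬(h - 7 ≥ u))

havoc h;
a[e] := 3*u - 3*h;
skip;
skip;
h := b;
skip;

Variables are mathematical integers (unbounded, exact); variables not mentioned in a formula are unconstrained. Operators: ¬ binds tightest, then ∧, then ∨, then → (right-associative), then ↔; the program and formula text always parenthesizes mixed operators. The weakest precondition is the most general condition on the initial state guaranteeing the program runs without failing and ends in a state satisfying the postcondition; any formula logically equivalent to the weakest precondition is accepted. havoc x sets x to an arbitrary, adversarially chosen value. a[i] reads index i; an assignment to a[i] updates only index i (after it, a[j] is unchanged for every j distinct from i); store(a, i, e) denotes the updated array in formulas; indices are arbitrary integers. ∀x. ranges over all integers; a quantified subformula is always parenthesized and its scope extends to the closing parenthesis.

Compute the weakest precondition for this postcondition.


Working backward. After the program, the postcondition (3*tot + 5 = -1 ∧ b + 8 = h + 1) ∨ (¬(h - 7 ≥ u)) must hold; in canonical form it is (3*tot = -6 ∧ b = h - 7) ∨ (¬(h ≥ u + 7)).
Before skip: (3*tot = -6 ∧ b = h - 7) ∨ (¬(h ≥ u + 7))
Before h := b: ¬(b ≥ u + 7)
Before skip: ¬(b ≥ u + 7)
Before skip: ¬(b ≥ u + 7)
Before a[e] := 3*u - 3*h: ¬(b ≥ u + 7)
Before havoc h: ¬(b ≥ u + 7)
Answer: WP = ¬(b ≥ u + 7)


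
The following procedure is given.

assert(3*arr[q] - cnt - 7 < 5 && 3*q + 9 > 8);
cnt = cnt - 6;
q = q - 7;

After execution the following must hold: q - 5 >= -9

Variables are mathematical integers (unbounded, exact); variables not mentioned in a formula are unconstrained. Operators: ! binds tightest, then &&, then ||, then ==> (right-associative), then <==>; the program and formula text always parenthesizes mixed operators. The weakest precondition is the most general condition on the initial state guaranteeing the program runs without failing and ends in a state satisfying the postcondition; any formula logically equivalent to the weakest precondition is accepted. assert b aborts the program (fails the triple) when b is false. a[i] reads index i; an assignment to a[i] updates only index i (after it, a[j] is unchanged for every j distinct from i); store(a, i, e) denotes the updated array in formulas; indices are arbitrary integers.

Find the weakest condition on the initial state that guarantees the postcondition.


Working backward. After the program, the postcondition q - 5 >= -9 must hold; in canonical form it is q >= -4.
Before q := q - 7: q >= 3
Before cnt := cnt - 6: q >= 3
Before assert 3*arr[q] - cnt - 7 < 5 && 3*q + 9 > 8: 3*arr[q] < cnt + 12 && 3*q > -1 && q >= 3
Answer: WP = 3*arr[q] < cnt + 12 && 3*q > -1 && q >= 3


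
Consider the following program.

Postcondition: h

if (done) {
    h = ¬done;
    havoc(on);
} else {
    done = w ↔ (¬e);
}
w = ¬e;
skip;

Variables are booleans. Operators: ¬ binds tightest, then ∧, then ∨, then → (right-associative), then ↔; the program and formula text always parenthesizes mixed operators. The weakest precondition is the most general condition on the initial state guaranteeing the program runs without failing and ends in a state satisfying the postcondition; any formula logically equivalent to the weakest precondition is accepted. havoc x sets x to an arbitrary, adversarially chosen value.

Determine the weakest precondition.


Working backward. After the program, h must hold.
Before skip: h
Before w := ¬e: h
Then branch requires ¬done; else branch requires h.
Before the if: (done → (¬done)) ∧ ((¬done) → h)
Answer: WP = (done → (¬done)) ∧ ((¬done) → h)


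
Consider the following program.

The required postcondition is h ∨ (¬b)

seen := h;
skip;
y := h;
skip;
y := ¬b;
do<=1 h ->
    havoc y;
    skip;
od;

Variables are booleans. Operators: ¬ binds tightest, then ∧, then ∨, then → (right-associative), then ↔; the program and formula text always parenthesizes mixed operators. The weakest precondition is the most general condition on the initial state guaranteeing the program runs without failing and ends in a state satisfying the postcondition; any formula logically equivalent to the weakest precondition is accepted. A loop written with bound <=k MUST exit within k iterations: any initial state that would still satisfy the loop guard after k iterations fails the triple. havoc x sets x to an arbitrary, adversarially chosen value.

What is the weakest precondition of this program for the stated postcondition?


Working backward. After the program, h ∨ (¬b) must hold.
Before the loop (bound <=1), unroll the exhaustion recursion (WP_0 = exit-now case; WP_j = one more guarded iteration, up to j = 1):
  WP_0: (¬h) ∧ (h ∨ (¬b))
  WP_1: (h → ((¬h) ∧ (h ∨ (¬b)))) ∧ ((¬h) → (h ∨ (¬b)))
So before the loop: (h → ((¬h) ∧ (h ∨ (¬b)))) ∧ ((¬h) → (h ∨ (¬b)))
Before y := ¬b: (h → ((¬h) ∧ (h ∨ (¬b)))) ∧ ((¬h) → (h ∨ (¬b)))
Before skip: (h → ((¬h) ∧ (h ∨ (¬b)))) ∧ ((¬h) → (h ∨ (¬b)))
Before y := h: (h → ((¬h) ∧ (h ∨ (¬b)))) ∧ ((¬h) → (h ∨ (¬b)))
Before skip: (h → ((¬h) ∧ (h ∨ (¬b)))) ∧ ((¬h) → (h ∨ (¬b)))
Before seen := h: (h → ((¬h) ∧ (h ∨ (¬b)))) ∧ ((¬h) → (h ∨ (¬b)))
Answer: WP = (h → ((¬h) ∧ (h ∨ (¬b)))) ∧ ((¬h) → (h ∨ (¬b)))


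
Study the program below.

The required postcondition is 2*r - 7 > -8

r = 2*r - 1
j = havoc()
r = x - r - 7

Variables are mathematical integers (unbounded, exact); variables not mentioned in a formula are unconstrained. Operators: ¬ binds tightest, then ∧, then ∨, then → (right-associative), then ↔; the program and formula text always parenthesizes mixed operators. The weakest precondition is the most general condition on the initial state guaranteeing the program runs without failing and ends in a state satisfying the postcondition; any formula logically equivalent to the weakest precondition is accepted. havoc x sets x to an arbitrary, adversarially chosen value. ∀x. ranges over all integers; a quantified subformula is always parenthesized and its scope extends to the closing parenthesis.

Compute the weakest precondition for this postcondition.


Working backward. After the program, the postcondition 2*r - 7 > -8 must hold; in canonical form it is 2*r > -1.
Before r := x - r - 7: 2*x > 2*r + 13
Before havoc j: 2*x > 2*r + 13
Before r := 2*r - 1: 2*x > 4*r + 11
Answer: WP = 2*x > 4*r + 11


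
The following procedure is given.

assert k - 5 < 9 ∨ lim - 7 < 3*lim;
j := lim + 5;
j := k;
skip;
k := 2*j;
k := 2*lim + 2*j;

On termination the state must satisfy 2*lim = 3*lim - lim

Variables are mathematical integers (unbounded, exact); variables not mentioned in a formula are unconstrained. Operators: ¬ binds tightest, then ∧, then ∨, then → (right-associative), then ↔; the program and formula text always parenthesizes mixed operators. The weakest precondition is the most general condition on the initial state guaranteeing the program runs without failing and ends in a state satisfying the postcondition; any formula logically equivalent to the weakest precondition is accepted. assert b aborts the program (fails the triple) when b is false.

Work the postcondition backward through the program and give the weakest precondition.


Working backward. After the program, the postcondition 2*lim = 3*lim - lim must hold; in canonical form it is true.
Before k := 2*lim + 2*j: true
Before k := 2*j: true
Before skip: true
Before j := k: true
Before j := lim + 5: true
Before assert k - 5 < 9 ∨ lim - 7 < 3*lim: k < 14 ∨ 2*lim > -7
Answer: WP = k < 14 ∨ 2*lim > -7


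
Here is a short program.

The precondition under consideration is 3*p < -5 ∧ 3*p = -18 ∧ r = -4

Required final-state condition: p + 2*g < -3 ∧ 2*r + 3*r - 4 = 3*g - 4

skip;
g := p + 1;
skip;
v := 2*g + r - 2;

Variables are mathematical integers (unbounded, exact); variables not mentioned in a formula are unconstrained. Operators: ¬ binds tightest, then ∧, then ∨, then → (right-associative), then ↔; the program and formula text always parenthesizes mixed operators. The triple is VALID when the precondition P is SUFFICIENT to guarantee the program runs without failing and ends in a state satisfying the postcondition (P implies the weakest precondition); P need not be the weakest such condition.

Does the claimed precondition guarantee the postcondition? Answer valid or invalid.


Working backward. After the program, the postcondition p + 2*g < -3 ∧ 2*r + 3*r - 4 = 3*g - 4 must hold; in canonical form it is 2*g + p < -3 ∧ 5*r = 3*g.
Before v := 2*g + r - 2: 2*g + p < -3 ∧ 5*r = 3*g
Before skip: 2*g + p < -3 ∧ 5*r = 3*g
Before g := p + 1: 3*p < -5 ∧ 5*r = 3*p + 3
Before skip: 3*p < -5 ∧ 5*r = 3*p + 3
The weakest precondition is 3*p < -5 ∧ 5*r = 3*p + 3.
Check whether 3*p < -5 ∧ 3*p = -18 ∧ r = -4 implies it.
Countermodel: at the initial state p = -6, r = -4, the precondition holds but the weakest precondition fails.
Answer: invalid


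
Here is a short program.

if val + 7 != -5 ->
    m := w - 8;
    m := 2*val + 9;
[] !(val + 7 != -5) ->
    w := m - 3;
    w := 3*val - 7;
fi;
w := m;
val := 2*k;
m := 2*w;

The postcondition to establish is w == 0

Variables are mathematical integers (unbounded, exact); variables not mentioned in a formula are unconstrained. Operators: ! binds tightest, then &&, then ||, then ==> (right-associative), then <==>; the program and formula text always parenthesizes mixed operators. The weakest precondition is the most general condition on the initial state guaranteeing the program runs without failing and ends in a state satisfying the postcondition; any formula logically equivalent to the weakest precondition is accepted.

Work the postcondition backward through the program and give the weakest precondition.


Working backward. After the program, w == 0 must hold.
Before m := 2*w: w == 0
Before val := 2*k: w == 0
Before w := m: m == 0
Then branch requires 2*val == -9; else branch requires m == 0.
Before the if: (val != -12 ==> 2*val == -9) && ((!(val != -12)) ==> m == 0)
Answer: WP = (val != -12 ==> 2*val == -9) && ((!(val != -12)) ==> m == 0)


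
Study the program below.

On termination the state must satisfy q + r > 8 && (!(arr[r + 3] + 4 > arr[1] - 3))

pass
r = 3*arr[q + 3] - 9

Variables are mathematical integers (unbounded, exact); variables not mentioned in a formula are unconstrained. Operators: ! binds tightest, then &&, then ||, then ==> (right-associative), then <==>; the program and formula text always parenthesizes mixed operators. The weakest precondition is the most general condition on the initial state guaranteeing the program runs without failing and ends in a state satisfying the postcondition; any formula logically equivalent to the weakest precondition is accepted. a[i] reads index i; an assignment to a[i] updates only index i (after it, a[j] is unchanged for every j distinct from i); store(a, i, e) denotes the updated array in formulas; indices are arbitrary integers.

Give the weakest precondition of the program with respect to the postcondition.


Working backward. After the program, the postcondition q + r > 8 && (!(arr[r + 3] + 4 > arr[1] - 3)) must hold; in canonical form it is q + r > 8 && (!(arr[r + 3] > arr[1] - 7)).
Before r := 3*arr[q + 3] - 9: 3*arr[q + 3] + q > 17 && (!(arr[3*arr[q + 3] - 6] > arr[1] - 7))
Before skip: 3*arr[q + 3] + q > 17 && (!(arr[3*arr[q + 3] - 6] > arr[1] - 7))
Answer: WP = 3*arr[q + 3] + q > 17 && (!(arr[3*arr[q + 3] - 6] > arr[1] - 7))


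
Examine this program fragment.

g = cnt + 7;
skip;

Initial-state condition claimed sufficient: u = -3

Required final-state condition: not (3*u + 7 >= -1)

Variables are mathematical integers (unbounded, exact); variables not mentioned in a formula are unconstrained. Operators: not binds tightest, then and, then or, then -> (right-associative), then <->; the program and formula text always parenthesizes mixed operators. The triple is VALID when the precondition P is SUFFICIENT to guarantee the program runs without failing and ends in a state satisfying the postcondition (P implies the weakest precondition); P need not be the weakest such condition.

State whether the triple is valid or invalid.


Working backward. After the program, the postcondition not (3*u + 7 >= -1) must hold; in canonical form it is not (3*u >= -8).
Before skip: not (3*u >= -8)
Before g := cnt + 7: not (3*u >= -8)
The weakest precondition is not (3*u >= -8).
Check whether u = -3 implies it.
Every state satisfying the precondition satisfies the weakest precondition: the implication holds.
Answer: valid


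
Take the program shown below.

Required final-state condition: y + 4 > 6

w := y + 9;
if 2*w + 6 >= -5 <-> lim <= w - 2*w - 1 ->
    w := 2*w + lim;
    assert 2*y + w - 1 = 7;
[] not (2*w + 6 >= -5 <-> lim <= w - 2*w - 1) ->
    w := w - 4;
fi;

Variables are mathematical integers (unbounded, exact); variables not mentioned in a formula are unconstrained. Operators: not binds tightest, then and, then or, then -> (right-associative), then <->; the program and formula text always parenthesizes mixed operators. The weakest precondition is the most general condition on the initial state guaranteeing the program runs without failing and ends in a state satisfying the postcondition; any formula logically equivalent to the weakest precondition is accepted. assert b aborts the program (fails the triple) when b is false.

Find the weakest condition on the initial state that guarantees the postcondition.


Working backward. After the program, the postcondition y + 4 > 6 must hold; in canonical form it is y > 2.
Then branch requires lim + 2*w + 2*y = 8 and y > 2; else branch requires y > 2.
Before the if: ((2*w >= -11 <-> lim + w <= -1) -> (lim + 2*w + 2*y = 8 and y > 2)) and ((not (2*w >= -11 <-> lim + w <= -1)) -> y > 2)
Before w := y + 9: ((2*y >= -29 <-> lim + y <= -10) -> (lim + 4*y = -10 and y > 2)) and ((not (2*y >= -29 <-> lim + y <= -10)) -> y > 2)
Answer: WP = ((2*y >= -29 <-> lim + y <= -10) -> (lim + 4*y = -10 and y > 2)) and ((not (2*y >= -29 <-> lim + y <= -10)) -> y > 2)


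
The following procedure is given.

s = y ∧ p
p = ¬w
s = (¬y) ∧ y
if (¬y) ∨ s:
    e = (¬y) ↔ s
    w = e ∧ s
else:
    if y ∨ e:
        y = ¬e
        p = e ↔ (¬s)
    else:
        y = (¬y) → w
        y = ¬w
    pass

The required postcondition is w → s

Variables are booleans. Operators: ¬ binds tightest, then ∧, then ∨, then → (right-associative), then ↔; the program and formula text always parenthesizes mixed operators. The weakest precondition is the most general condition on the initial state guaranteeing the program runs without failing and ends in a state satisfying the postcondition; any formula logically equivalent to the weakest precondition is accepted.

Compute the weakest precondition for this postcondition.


Working backward. After the program, w → s must hold.
Then branch requires (((¬y) ↔ s) ∧ s) → s; else branch requires ((y ∨ e) → (w → s)) ∧ ((¬(y ∨ e)) → (w → s)).
Before the if: (((¬y) ∨ s) → ((((¬y) ↔ s) ∧ s) → s)) ∧ ((¬((¬y) ∨ s)) → (((y ∨ e) → (w → s)) ∧ ((¬(y ∨ e)) → (w → s))))
Before s := (¬y) ∧ y: y → (((y ∨ e) → (¬w)) ∧ ((¬(y ∨ e)) → (¬w)))
Before p := ¬w: y → (((y ∨ e) → (¬w)) ∧ ((¬(y ∨ e)) → (¬w)))
Before s := y ∧ p: y → (((y ∨ e) → (¬w)) ∧ ((¬(y ∨ e)) → (¬w)))
Answer: WP = y → (((y ∨ e) → (¬w)) ∧ ((¬(y ∨ e)) → (¬w)))


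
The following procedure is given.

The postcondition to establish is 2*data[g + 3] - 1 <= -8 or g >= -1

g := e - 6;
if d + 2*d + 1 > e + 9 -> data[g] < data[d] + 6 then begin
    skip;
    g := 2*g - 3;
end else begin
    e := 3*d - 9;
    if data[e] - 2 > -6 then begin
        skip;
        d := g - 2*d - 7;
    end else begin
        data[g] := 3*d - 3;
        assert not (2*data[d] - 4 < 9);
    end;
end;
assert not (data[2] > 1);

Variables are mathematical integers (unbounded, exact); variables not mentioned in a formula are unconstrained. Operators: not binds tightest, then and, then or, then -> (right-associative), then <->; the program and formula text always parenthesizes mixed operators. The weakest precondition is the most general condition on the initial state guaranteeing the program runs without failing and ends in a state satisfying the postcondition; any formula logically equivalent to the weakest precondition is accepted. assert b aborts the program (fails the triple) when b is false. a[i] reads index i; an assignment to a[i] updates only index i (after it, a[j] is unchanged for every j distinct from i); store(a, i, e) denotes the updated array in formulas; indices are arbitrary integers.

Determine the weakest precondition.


Working backward. After the program, the postcondition 2*data[g + 3] - 1 <= -8 or g >= -1 must hold; in canonical form it is 2*data[g + 3] <= -7 or g >= -1.
Before assert not (data[2] > 1): (not (data[2] > 1)) and (2*data[g + 3] <= -7 or g >= -1)
Then branch requires (not (data[2] > 1)) and (2*data[2*g] <= -7 or 2*g >= 2); else branch requires (data[3*d - 9] > -4 -> ((not (data[2] > 1)) and (2*data[g + 3] <= -7 or g >= -1))) and ((not (data[3*d - 9] > -4)) -> ((not (2*store(data, g, 3*d - 3)[d] < 13)) and (not (store(data, g, 3*d - 3)[2] > 1)) and (2*store(data, g, 3*d - 3)[g + 3] <= -7 or g >= -1))).
Before the if: ((3*d > e + 8 -> data[g] < data[d] + 6) -> ((not (data[2] > 1)) and (2*data[2*g] <= -7 or 2*g >= 2))) and ((not (3*d > e + 8 -> data[g] < data[d] + 6)) -> ((data[3*d - 9] > -4 -> ((not (data[2] > 1)) and (2*data[g + 3] <= -7 or g >= -1))) and ((not (data[3*d - 9] > -4)) -> ((not (2*store(data, g, 3*d - 3)[d] < 13)) and (not (store(data, g, 3*d - 3)[2] > 1)) and (2*store(data, g, 3*d - 3)[g + 3] <= -7 or g >= -1)))))
Before g := e - 6: ((3*d > e + 8 -> data[e - 6] < data[d] + 6) -> ((not (data[2] > 1)) and (2*data[2*e - 12] <= -7 or 2*e >= 14))) and ((not (3*d > e + 8 -> data[e - 6] < data[d] + 6)) -> ((data[3*d - 9] > -4 -> ((not (data[2] > 1)) and (2*data[e - 3] <= -7 or e >= 5))) and ((not (data[3*d - 9] > -4)) -> ((not (2*store(data, e - 6, 3*d - 3)[d] < 13)) and (not (store(data, e - 6, 3*d - 3)[2] > 1)) and (2*store(data, e - 6, 3*d - 3)[e - 3] <= -7 or e >= 5)))))
Answer: WP = ((3*d > e + 8 -> data[e - 6] < data[d] + 6) -> ((not (data[2] > 1)) and (2*data[2*e - 12] <= -7 or 2*e >= 14))) and ((not (3*d > e + 8 -> data[e - 6] < data[d] + 6)) -> ((data[3*d - 9] > -4 -> ((not (data[2] > 1)) and (2*data[e - 3] <= -7 or e >= 5))) and ((not (data[3*d - 9] > -4)) -> ((not (2*store(data, e - 6, 3*d - 3)[d] < 13)) and (not (store(data, e - 6, 3*d - 3)[2] > 1)) and (2*store(data, e - 6, 3*d - 3)[e - 3] <= -7 or e >= 5)))))


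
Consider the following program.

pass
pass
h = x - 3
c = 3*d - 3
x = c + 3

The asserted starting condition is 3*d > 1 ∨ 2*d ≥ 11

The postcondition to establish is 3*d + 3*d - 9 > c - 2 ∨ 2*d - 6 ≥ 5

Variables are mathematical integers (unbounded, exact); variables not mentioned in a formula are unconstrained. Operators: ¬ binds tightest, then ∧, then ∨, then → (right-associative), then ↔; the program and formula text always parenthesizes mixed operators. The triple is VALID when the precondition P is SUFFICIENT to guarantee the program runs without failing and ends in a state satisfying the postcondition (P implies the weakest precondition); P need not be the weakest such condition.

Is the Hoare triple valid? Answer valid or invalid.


Working backward. After the program, the postcondition 3*d + 3*d - 9 > c - 2 ∨ 2*d - 6 ≥ 5 must hold; in canonical form it is 6*d > c + 7 ∨ 2*d ≥ 11.
Before x := c + 3: 6*d > c + 7 ∨ 2*d ≥ 11
Before c := 3*d - 3: 3*d > 4 ∨ 2*d ≥ 11
Before h := x - 3: 3*d > 4 ∨ 2*d ≥ 11
Before skip: 3*d > 4 ∨ 2*d ≥ 11
Before skip: 3*d > 4 ∨ 2*d ≥ 11
The weakest precondition is 3*d > 4 ∨ 2*d ≥ 11.
Check whether 3*d > 1 ∨ 2*d ≥ 11 implies it.
Countermodel: at the initial state d = 1, the precondition holds but the weakest precondition fails.
Answer: invalid


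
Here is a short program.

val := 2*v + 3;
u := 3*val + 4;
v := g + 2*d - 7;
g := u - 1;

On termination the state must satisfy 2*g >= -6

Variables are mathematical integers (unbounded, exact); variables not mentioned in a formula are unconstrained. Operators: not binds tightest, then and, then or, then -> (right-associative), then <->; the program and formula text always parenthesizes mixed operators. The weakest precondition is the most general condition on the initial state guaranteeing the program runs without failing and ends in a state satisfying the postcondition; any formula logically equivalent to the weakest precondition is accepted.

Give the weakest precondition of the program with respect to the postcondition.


Working backward. After the program, 2*g >= -6 must hold.
Before g := u - 1: 2*u >= -4
Before v := g + 2*d - 7: 2*u >= -4
Before u := 3*val + 4: 6*val >= -12
Before val := 2*v + 3: 12*v >= -30
Answer: WP = 12*v >= -30


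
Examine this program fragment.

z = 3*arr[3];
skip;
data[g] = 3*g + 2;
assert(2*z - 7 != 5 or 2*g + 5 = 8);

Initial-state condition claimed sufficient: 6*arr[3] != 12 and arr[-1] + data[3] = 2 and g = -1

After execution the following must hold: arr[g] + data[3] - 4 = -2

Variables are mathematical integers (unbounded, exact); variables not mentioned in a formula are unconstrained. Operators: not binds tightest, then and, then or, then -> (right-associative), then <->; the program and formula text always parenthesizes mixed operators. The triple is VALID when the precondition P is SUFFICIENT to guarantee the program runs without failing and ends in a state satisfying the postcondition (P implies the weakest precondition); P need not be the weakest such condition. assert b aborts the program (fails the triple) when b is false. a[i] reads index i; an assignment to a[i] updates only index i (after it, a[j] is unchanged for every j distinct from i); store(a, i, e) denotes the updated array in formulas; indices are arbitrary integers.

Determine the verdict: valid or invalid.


Working backward. After the program, the postcondition arr[g] + data[3] - 4 = -2 must hold; in canonical form it is arr[g] + data[3] = 2.
Before assert 2*z - 7 != 5 or 2*g + 5 = 8: (2*z != 12 or 2*g = 3) and arr[g] + data[3] = 2
Before data[g] := 3*g + 2: (2*z != 12 or 2*g = 3) and arr[g] + store(data, g, 3*g + 2)[3] = 2
Before skip: (2*z != 12 or 2*g = 3) and arr[g] + store(data, g, 3*g + 2)[3] = 2
Before z := 3*arr[3]: (6*arr[3] != 12 or 2*g = 3) and arr[g] + store(data, g, 3*g + 2)[3] = 2
The weakest precondition is (6*arr[3] != 12 or 2*g = 3) and arr[g] + store(data, g, 3*g + 2)[3] = 2.
Check whether 6*arr[3] != 12 and arr[-1] + data[3] = 2 and g = -1 implies it.
Every state satisfying the precondition satisfies the weakest precondition: the implication holds.
Answer: valid


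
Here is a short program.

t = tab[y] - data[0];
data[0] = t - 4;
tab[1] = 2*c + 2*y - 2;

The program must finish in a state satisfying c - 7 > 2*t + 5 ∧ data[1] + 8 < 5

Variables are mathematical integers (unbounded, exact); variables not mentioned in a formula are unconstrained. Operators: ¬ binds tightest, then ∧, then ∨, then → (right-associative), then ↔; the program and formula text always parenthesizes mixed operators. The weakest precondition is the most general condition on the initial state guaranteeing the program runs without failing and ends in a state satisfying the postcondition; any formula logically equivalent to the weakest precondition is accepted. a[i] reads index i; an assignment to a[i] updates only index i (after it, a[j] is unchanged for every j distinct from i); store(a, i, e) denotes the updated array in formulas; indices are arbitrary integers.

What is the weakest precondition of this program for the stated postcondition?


Working backward. After the program, the postcondition c - 7 > 2*t + 5 ∧ data[1] + 8 < 5 must hold; in canonical form it is c > 2*t + 12 ∧ data[1] < -3.
Before tab[1] := 2*c + 2*y - 2: c > 2*t + 12 ∧ data[1] < -3
Before data[0] := t - 4: c > 2*t + 12 ∧ data[1] < -3
Before t := tab[y] - data[0]: 2*data[0] + c > 2*tab[y] + 12 ∧ data[1] < -3
Answer: WP = 2*data[0] + c > 2*tab[y] + 12 ∧ data[1] < -3


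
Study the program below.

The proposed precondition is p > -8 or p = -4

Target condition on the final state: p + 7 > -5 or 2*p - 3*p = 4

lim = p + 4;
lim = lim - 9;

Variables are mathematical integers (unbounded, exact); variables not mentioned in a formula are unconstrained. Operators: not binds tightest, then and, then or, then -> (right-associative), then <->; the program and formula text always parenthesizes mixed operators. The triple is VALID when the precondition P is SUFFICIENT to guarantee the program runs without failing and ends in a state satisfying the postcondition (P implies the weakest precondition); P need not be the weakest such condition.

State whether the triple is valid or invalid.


Working backward. After the program, the postcondition p + 7 > -5 or 2*p - 3*p = 4 must hold; in canonical form it is p > -12 or p = -4.
Before lim := lim - 9: p > -12 or p = -4
Before lim := p + 4: p > -12 or p = -4
The weakest precondition is p > -12 or p = -4.
Check whether p > -8 or p = -4 implies it.
Every state satisfying the precondition satisfies the weakest precondition: the implication holds.
Answer: valid


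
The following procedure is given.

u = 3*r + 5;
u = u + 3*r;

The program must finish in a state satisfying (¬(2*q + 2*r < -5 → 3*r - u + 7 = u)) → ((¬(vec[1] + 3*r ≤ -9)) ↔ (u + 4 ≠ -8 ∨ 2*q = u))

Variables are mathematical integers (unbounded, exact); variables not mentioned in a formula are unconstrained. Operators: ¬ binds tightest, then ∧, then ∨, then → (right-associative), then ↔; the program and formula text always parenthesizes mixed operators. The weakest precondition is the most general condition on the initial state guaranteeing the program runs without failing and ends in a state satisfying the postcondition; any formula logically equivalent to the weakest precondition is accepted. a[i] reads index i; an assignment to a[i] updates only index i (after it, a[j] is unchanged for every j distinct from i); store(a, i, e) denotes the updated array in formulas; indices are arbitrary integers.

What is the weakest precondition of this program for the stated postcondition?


Working backward. After the program, the postcondition (¬(2*q + 2*r < -5 → 3*r - u + 7 = u)) → ((¬(vec[1] + 3*r ≤ -9)) ↔ (u + 4 ≠ -8 ∨ 2*q = u)) must hold; in canonical form it is (¬(2*q + 2*r < -5 → 3*r = 2*u - 7)) → ((¬(vec[1] + 3*r ≤ -9)) ↔ (u ≠ -12 ∨ 2*q = u)).
Before u := u + 3*r: (¬(2*q + 2*r < -5 → 3*r + 2*u = 7)) → ((¬(vec[1] + 3*r ≤ -9)) ↔ (3*r + u ≠ -12 ∨ 2*q = 3*r + u))
Before u := 3*r + 5: (¬(2*q + 2*r < -5 → 9*r = -3)) → ((¬(vec[1] + 3*r ≤ -9)) ↔ (6*r ≠ -17 ∨ 2*q = 6*r + 5))
Answer: WP = (¬(2*q + 2*r < -5 → 9*r = -3)) → ((¬(vec[1] + 3*r ≤ -9)) ↔ (6*r ≠ -17 ∨ 2*q = 6*r + 5))


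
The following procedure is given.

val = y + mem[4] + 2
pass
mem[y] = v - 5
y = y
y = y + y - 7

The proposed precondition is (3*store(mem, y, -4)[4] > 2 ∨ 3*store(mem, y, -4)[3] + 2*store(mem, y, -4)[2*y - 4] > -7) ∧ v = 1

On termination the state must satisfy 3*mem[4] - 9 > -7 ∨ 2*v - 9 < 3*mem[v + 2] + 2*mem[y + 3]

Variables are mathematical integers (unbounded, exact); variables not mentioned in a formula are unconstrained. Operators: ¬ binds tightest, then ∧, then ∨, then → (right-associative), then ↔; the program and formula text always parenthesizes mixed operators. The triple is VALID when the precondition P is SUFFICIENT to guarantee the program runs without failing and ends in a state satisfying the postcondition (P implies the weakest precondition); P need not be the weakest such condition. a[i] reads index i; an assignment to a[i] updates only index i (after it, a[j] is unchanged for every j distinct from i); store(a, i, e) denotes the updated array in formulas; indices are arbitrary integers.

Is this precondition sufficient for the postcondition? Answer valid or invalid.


Working backward. After the program, the postcondition 3*mem[4] - 9 > -7 ∨ 2*v - 9 < 3*mem[v + 2] + 2*mem[y + 3] must hold; in canonical form it is 3*mem[4] > 2 ∨ 2*v < 3*mem[v + 2] + 2*mem[y + 3] + 9.
Before y := y + y - 7: 3*mem[4] > 2 ∨ 2*v < 3*mem[v + 2] + 2*mem[2*y - 4] + 9
Before y := y: 3*mem[4] > 2 ∨ 2*v < 3*mem[v + 2] + 2*mem[2*y - 4] + 9
Before mem[y] := v - 5: 3*store(mem, y, v - 5)[4] > 2 ∨ 2*v < 3*store(mem, y, v - 5)[v + 2] + 2*store(mem, y, v - 5)[2*y - 4] + 9
Before skip: 3*store(mem, y, v - 5)[4] > 2 ∨ 2*v < 3*store(mem, y, v - 5)[v + 2] + 2*store(mem, y, v - 5)[2*y - 4] + 9
Before val := y + mem[4] + 2: 3*store(mem, y, v - 5)[4] > 2 ∨ 2*v < 3*store(mem, y, v - 5)[v + 2] + 2*store(mem, y, v - 5)[2*y - 4] + 9
The weakest precondition is 3*store(mem, y, v - 5)[4] > 2 ∨ 2*v < 3*store(mem, y, v - 5)[v + 2] + 2*store(mem, y, v - 5)[2*y - 4] + 9.
Check whether (3*store(mem, y, -4)[4] > 2 ∨ 3*store(mem, y, -4)[3] + 2*store(mem, y, -4)[2*y - 4] > -7) ∧ v = 1 implies it.
Every state satisfying the precondition satisfies the weakest precondition: the implication holds.
Answer: valid


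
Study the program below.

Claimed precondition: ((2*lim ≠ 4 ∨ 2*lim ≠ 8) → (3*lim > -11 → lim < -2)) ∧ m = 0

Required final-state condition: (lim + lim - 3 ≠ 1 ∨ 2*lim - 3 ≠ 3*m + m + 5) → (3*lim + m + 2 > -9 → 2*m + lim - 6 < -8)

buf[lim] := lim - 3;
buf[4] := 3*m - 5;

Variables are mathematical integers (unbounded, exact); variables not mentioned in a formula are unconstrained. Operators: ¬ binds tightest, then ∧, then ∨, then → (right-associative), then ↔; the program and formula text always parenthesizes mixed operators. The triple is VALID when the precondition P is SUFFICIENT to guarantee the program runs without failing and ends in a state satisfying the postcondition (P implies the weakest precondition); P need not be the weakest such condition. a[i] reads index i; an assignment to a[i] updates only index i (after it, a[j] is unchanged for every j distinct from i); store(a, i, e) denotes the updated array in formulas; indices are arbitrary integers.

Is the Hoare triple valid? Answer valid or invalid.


Working backward. After the program, the postcondition (lim + lim - 3 ≠ 1 ∨ 2*lim - 3 ≠ 3*m + m + 5) → (3*lim + m + 2 > -9 → 2*m + lim - 6 < -8) must hold; in canonical form it is (2*lim ≠ 4 ∨ 2*lim ≠ 4*m + 8) → (3*lim + m > -11 → lim + 2*m < -2).
Before buf[4] := 3*m - 5: (2*lim ≠ 4 ∨ 2*lim ≠ 4*m + 8) → (3*lim + m > -11 → lim + 2*m < -2)
Before buf[lim] := lim - 3: (2*lim ≠ 4 ∨ 2*lim ≠ 4*m + 8) → (3*lim + m > -11 → lim + 2*m < -2)
The weakest precondition is (2*lim ≠ 4 ∨ 2*lim ≠ 4*m + 8) → (3*lim + m > -11 → lim + 2*m < -2).
Check whether ((2*lim ≠ 4 ∨ 2*lim ≠ 8) → (3*lim > -11 → lim < -2)) ∧ m = 0 implies it.
Every state satisfying the precondition satisfies the weakest precondition: the implication holds.
Answer: valid


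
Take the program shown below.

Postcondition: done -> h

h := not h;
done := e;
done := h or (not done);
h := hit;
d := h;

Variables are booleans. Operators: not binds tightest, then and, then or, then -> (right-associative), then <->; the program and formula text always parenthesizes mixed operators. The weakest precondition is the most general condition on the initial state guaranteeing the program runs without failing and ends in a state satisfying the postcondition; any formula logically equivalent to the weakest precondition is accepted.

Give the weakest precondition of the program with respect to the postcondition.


Working backward. After the program, done -> h must hold.
Before d := h: done -> h
Before h := hit: done -> hit
Before done := h or (not done): (h or (not done)) -> hit
Before done := e: (h or (not e)) -> hit
Before h := not h: ((not h) or (not e)) -> hit
Answer: WP = ((not h) or (not e)) -> hit


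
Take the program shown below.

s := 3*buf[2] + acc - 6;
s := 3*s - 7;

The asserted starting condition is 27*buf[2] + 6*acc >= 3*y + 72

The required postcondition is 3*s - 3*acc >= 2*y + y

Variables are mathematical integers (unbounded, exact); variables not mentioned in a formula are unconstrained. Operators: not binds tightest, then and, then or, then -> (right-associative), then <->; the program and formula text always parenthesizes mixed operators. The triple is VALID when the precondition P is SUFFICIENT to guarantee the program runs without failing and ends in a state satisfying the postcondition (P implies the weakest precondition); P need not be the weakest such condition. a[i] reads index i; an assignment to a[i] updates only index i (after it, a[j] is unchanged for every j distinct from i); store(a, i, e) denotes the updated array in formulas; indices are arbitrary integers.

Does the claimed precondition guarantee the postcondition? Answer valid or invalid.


Working backward. After the program, the postcondition 3*s - 3*acc >= 2*y + y must hold; in canonical form it is 3*s >= 3*acc + 3*y.
Before s := 3*s - 7: 9*s >= 3*acc + 3*y + 21
Before s := 3*buf[2] + acc - 6: 27*buf[2] + 6*acc >= 3*y + 75
The weakest precondition is 27*buf[2] + 6*acc >= 3*y + 75.
Check whether 27*buf[2] + 6*acc >= 3*y + 72 implies it.
Countermodel: at the initial state acc = 12, buf = {[2] = 0, elsewhere 0}, y = 0, the precondition holds but the weakest precondition fails.
Answer: invalid


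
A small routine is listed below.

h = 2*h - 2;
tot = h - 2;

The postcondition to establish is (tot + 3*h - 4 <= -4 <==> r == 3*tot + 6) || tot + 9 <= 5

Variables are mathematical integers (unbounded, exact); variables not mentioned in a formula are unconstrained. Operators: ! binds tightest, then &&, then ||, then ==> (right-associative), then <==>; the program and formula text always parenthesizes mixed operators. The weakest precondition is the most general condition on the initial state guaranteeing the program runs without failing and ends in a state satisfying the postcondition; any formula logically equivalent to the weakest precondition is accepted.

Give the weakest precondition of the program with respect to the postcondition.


Working backward. After the program, the postcondition (tot + 3*h - 4 <= -4 <==> r == 3*tot + 6) || tot + 9 <= 5 must hold; in canonical form it is (3*h + tot <= 0 <==> r == 3*tot + 6) || tot <= -4.
Before tot := h - 2: (4*h <= 2 <==> r == 3*h) || h <= -2
Before h := 2*h - 2: (8*h <= 10 <==> r == 6*h - 6) || 2*h <= 0
Answer: WP = (8*h <= 10 <==> r == 6*h - 6) || 2*h <= 0


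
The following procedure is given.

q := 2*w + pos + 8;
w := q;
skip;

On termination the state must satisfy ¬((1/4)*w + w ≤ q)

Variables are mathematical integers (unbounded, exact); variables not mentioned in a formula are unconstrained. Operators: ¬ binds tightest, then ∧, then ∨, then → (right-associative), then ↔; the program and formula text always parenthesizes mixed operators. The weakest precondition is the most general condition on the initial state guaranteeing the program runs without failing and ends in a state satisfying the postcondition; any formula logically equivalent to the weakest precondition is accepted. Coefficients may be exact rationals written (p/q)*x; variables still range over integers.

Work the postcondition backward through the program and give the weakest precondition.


Working backward. After the program, the postcondition ¬((1/4)*w + w ≤ q) must hold; in canonical form it is ¬((5/4)*w ≤ q).
Before skip: ¬((5/4)*w ≤ q)
Before w := q: ¬((1/4)*q ≤ 0)
Before q := 2*w + pos + 8: ¬((1/4)*pos + (1/2)*w ≤ -2)
Answer: WP = ¬((1/4)*pos + (1/2)*w ≤ -2)
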